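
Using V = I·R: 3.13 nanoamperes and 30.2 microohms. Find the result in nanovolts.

3.13 × 10⁻⁹ × 30.2 × 10⁻⁶ = 94.526 × 10⁻¹⁵ V

0.000094526 nanovolts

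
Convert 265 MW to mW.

265000000000 mW

mega = 10⁶, milli = 10⁻³; factor is 10⁹.
265 × 10⁹ = 265000000000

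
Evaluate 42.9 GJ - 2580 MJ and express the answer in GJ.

In GJ:
  42.9 GJ → 42.9
  2580 MJ = 2580 × 10^-3 GJ = 2.58
Difference: 42.9 - 2.58 = 40.32

40.32 GJ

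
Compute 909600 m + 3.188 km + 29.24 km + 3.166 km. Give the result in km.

In km:
  909600 m = 909600 × 10^-3 km = 909.6
  3.188 km → 3.188
  29.24 km → 29.24
  3.166 km → 3.166
Sum: 909.6 + 3.188 + 29.24 + 3.166 = 945.194

945.194 km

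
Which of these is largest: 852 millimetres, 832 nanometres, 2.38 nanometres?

852 millimetres = 0.852 metres
832 nanometres = 0.000000832 metres
2.38 nanometres = 0.00000000238 metres

852 millimetres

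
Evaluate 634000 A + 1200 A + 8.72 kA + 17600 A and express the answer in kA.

In kA:
  634000 A = 634000 × 10^-3 kA = 634
  1200 A = 1200 × 10^-3 kA = 1.2
  8.72 kA → 8.72
  17600 A = 17600 × 10^-3 kA = 17.6
Sum: 634 + 1.2 + 8.72 + 17.6 = 661.52

661.52 kA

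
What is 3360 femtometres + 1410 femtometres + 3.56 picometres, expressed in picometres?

8.33 picometres

In picometres:
  3360 femtometres = 3360 × 10^-3 picometres = 3.36
  1410 femtometres = 1410 × 10^-3 picometres = 1.41
  3.56 picometres → 3.56
Sum: 3.36 + 1.41 + 3.56 = 8.33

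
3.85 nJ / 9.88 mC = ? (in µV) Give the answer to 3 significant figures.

0.390 µV

(3.85 × 10^-9) / (9.88 × 10^-3) = 0.38968 × 10^-6 V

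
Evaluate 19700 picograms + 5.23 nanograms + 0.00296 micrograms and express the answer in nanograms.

27.89 nanograms

In nanograms:
  19700 picograms = 19700e-3 nanograms = 19.7
  5.23 nanograms → 5.23
  0.00296 micrograms = 0.00296e3 nanograms = 2.96
Sum: 19.7 + 5.23 + 2.96 = 27.89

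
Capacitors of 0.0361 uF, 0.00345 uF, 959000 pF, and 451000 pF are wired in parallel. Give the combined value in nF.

In nF:
  0.0361 uF = 0.0361 × 10^3 nF = 36.1
  0.00345 uF = 0.00345 × 10^3 nF = 3.45
  959000 pF = 959000 × 10^-3 nF = 959
  451000 pF = 451000 × 10^-3 nF = 451
Sum: 36.1 + 3.45 + 959 + 451 = 1449.55

1449.55 nF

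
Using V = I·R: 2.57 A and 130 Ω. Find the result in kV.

0.3341 kV

2.57 × 130 = 334.1 V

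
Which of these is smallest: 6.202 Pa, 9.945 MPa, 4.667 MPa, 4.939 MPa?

6.202 Pa = 6.202 Pa
9.945 MPa = 9945000 Pa
4.667 MPa = 4667000 Pa
4.939 MPa = 4939000 Pa

6.202 Pa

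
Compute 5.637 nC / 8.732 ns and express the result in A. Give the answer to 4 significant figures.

0.6456 A

(5.637 × 10^-9) / (8.732 × 10^-9) = 0.645557 A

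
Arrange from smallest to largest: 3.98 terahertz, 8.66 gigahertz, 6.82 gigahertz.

3.98 terahertz = 3980000000000 hertz
8.66 gigahertz = 8660000000 hertz
6.82 gigahertz = 6820000000 hertz

6.82 gigahertz < 8.66 gigahertz < 3.98 terahertz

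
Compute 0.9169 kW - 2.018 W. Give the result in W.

914.882 W

In W:
  0.9169 kW = 0.9169e3 W = 916.9
  2.018 W → 2.018
Difference: 916.9 - 2.018 = 914.882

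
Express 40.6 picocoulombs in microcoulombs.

pico = 10⁻¹², micro = 10⁻⁶; factor is 10⁻⁶.
40.6 × 10⁻⁶ = 0.0000406

0.0000406 microcoulombs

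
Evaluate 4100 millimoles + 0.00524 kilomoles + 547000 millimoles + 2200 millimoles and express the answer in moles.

558.54 moles

In moles:
  4100 millimoles = 4100 × 10^-3 moles = 4.1
  0.00524 kilomoles = 0.00524 × 10^3 moles = 5.24
  547000 millimoles = 547000 × 10^-3 moles = 547
  2200 millimoles = 2200 × 10^-3 moles = 2.2
Sum: 4.1 + 5.24 + 547 + 2.2 = 558.54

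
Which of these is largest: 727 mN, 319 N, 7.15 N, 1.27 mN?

319 N

727 mN = 0.727 N
319 N = 319 N
7.15 N = 7.15 N
1.27 mN = 0.00127 N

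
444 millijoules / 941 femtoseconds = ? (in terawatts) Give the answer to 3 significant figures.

0.472 terawatts

(444e-3) / (941e-15) = 0.47184e12 W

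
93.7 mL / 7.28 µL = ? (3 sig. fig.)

12900

(93.7e-3) / (7.28e-6) = 12.87e3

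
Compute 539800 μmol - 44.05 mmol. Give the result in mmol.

In mmol:
  539800 μmol = 539800 × 10^-3 mmol = 539.8
  44.05 mmol → 44.05
Difference: 539.8 - 44.05 = 495.75

495.75 mmol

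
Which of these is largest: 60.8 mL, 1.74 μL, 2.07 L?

60.8 mL = 0.0608 L
1.74 μL = 0.00000174 L
2.07 L = 2.07 L

2.07 L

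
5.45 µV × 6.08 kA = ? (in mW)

5.45 × 10^-6 × 6.08 × 10^3 = 33.136 × 10^-3 W

33.136 mW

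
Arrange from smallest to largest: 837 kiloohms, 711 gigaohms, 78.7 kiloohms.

78.7 kiloohms < 837 kiloohms < 711 gigaohms

837 kiloohms = 837000 ohms
711 gigaohms = 711000000000 ohms
78.7 kiloohms = 78700 ohms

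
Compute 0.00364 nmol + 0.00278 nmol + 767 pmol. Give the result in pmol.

773.42 pmol

In pmol:
  0.00364 nmol = 0.00364e3 pmol = 3.64
  0.00278 nmol = 0.00278e3 pmol = 2.78
  767 pmol → 767
Sum: 3.64 + 2.78 + 767 = 773.42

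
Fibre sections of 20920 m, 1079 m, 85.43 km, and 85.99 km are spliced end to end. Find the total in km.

In km:
  20920 m = 20920 × 10^-3 km = 20.92
  1079 m = 1079 × 10^-3 km = 1.079
  85.43 km → 85.43
  85.99 km → 85.99
Sum: 20.92 + 1.079 + 85.43 + 85.99 = 193.419

193.419 km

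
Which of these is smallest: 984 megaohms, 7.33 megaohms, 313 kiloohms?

984 megaohms = 984000000 ohms
7.33 megaohms = 7330000 ohms
313 kiloohms = 313000 ohms

313 kiloohms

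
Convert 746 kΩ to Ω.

kilo = 1e3, (no prefix) = 1e0; factor is 1e3.
746 × 1e3 = 746000

746000 Ω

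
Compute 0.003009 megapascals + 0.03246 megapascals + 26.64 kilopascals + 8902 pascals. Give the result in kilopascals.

71.011 kilopascals

In kilopascals:
  0.003009 megapascals = 0.003009 × 10^3 kilopascals = 3.009
  0.03246 megapascals = 0.03246 × 10^3 kilopascals = 32.46
  26.64 kilopascals → 26.64
  8902 pascals = 8902 × 10^-3 kilopascals = 8.902
Sum: 3.009 + 32.46 + 26.64 + 8.902 = 71.011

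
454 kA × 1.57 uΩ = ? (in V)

454e3 × 1.57e-6 = 712.78e-3 V

0.71278 V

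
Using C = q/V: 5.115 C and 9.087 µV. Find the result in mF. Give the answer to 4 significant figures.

562900000 mF

(5.115) / (9.087 × 10⁻⁶) = 0.562892 × 10⁶ F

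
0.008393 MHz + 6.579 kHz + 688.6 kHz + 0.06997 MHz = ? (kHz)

In kHz:
  0.008393 MHz = 0.008393e3 kHz = 8.393
  6.579 kHz → 6.579
  688.6 kHz → 688.6
  0.06997 MHz = 0.06997e3 kHz = 69.97
Sum: 8.393 + 6.579 + 688.6 + 69.97 = 773.542

773.542 kHz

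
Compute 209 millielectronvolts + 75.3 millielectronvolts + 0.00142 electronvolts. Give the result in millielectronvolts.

285.72 millielectronvolts

In millielectronvolts:
  209 millielectronvolts → 209
  75.3 millielectronvolts → 75.3
  0.00142 electronvolts = 0.00142 × 10³ millielectronvolts = 1.42
Sum: 209 + 75.3 + 1.42 = 285.72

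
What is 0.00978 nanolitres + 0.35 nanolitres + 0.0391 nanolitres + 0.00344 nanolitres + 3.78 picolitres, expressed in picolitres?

406.1 picolitres

In picolitres:
  0.00978 nanolitres = 0.00978e3 picolitres = 9.78
  0.35 nanolitres = 0.35e3 picolitres = 350
  0.0391 nanolitres = 0.0391e3 picolitres = 39.1
  0.00344 nanolitres = 0.00344e3 picolitres = 3.44
  3.78 picolitres → 3.78
Sum: 9.78 + 350 + 39.1 + 3.44 + 3.78 = 406.1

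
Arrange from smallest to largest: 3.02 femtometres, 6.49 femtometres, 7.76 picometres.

3.02 femtometres < 6.49 femtometres < 7.76 picometres

3.02 femtometres = 0.00000000000000302 metres
6.49 femtometres = 0.00000000000000649 metres
7.76 picometres = 0.00000000000776 metres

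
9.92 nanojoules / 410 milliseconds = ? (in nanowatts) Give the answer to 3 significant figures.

(9.92 × 10^-9) / (410 × 10^-3) = 0.024195 × 10^-6 W

24.2 nanowatts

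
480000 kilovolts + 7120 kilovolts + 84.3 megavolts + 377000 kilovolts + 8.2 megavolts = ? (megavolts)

956.62 megavolts

In megavolts:
  480000 kilovolts = 480000 × 10^-3 megavolts = 480
  7120 kilovolts = 7120 × 10^-3 megavolts = 7.12
  84.3 megavolts → 84.3
  377000 kilovolts = 377000 × 10^-3 megavolts = 377
  8.2 megavolts → 8.2
Sum: 480 + 7.12 + 84.3 + 377 + 8.2 = 956.62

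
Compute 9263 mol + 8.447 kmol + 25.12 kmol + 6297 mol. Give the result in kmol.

49.127 kmol

In kmol:
  9263 mol = 9263 × 10⁻³ kmol = 9.263
  8.447 kmol → 8.447
  25.12 kmol → 25.12
  6297 mol = 6297 × 10⁻³ kmol = 6.297
Sum: 9.263 + 8.447 + 25.12 + 6.297 = 49.127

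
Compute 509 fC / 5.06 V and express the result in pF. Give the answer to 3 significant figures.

(509e-15) / (5.06) = 100.59e-15 F

0.101 pF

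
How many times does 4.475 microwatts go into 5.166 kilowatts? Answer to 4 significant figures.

(5.166e3) / (4.475e-6) = 1.1544e9

1154000000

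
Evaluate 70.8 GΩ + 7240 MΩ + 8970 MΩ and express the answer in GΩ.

In GΩ:
  70.8 GΩ → 70.8
  7240 MΩ = 7240 × 10⁻³ GΩ = 7.24
  8970 MΩ = 8970 × 10⁻³ GΩ = 8.97
Sum: 70.8 + 7.24 + 8.97 = 87.01

87.01 GΩ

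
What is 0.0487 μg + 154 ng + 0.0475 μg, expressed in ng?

In ng:
  0.0487 μg = 0.0487e3 ng = 48.7
  154 ng → 154
  0.0475 μg = 0.0475e3 ng = 47.5
Sum: 48.7 + 154 + 47.5 = 250.2

250.2 ng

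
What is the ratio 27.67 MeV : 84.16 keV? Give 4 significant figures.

(27.67 × 10⁶) / (84.16 × 10³) = 0.32878 × 10³

328.8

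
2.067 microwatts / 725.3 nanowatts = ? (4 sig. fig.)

(2.067 × 10^-6) / (725.3 × 10^-9) = 0.0028499 × 10^3

2.850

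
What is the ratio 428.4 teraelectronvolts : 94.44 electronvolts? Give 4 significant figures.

(428.4 × 10¹²) / (94.44) = 4.5362 × 10¹²

4536000000000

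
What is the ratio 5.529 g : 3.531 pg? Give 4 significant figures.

(5.529) / (3.531e-12) = 1.5658e12

1566000000000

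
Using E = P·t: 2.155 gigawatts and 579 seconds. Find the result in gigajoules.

2.155 × 10⁹ × 579 = 1247.745 × 10⁹ J

1247.745 gigajoules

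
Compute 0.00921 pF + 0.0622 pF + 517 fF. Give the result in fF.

In fF:
  0.00921 pF = 0.00921e3 fF = 9.21
  0.0622 pF = 0.0622e3 fF = 62.2
  517 fF → 517
Sum: 9.21 + 62.2 + 517 = 588.41

588.41 fF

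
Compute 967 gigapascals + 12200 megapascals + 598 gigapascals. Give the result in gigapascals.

In gigapascals:
  967 gigapascals → 967
  12200 megapascals = 12200e-3 gigapascals = 12.2
  598 gigapascals → 598
Sum: 967 + 12.2 + 598 = 1577.2

1577.2 gigapascals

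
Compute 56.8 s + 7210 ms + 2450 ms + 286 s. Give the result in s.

In s:
  56.8 s → 56.8
  7210 ms = 7210e-3 s = 7.21
  2450 ms = 2450e-3 s = 2.45
  286 s → 286
Sum: 56.8 + 7.21 + 2.45 + 286 = 352.46

352.46 s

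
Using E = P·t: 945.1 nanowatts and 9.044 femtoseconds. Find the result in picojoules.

945.1e-9 × 9.044e-15 = 8547.4844e-24 J

0.0000000085474844 picojoules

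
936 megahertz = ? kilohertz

mega = 10⁶, kilo = 10³; factor is 10³.
936 × 10³ = 936000

936000 kilohertz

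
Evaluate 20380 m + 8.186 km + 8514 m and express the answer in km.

37.08 km

In km:
  20380 m = 20380 × 10⁻³ km = 20.38
  8.186 km → 8.186
  8514 m = 8514 × 10⁻³ km = 8.514
Sum: 20.38 + 8.186 + 8.514 = 37.08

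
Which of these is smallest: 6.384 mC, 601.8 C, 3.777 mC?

3.777 mC

6.384 mC = 0.006384 C
601.8 C = 601.8 C
3.777 mC = 0.003777 C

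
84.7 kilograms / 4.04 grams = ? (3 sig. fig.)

(84.7 × 10^3) / (4.04) = 20.97 × 10^3

21000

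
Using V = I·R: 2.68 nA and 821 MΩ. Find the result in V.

2.68 × 10^-9 × 821 × 10^6 = 2200.28 × 10^-3 V

2.20028 V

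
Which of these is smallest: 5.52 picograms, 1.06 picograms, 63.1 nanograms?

1.06 picograms

5.52 picograms = 0.00000000000552 grams
1.06 picograms = 0.00000000000106 grams
63.1 nanograms = 0.0000000631 grams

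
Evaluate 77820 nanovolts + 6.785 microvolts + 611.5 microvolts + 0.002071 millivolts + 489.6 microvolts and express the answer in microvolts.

1187.776 microvolts

In microvolts:
  77820 nanovolts = 77820e-3 microvolts = 77.82
  6.785 microvolts → 6.785
  611.5 microvolts → 611.5
  0.002071 millivolts = 0.002071e3 microvolts = 2.071
  489.6 microvolts → 489.6
Sum: 77.82 + 6.785 + 611.5 + 2.071 + 489.6 = 1187.776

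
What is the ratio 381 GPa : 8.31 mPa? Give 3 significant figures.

(381e9) / (8.31e-3) = 45.85e12

45800000000000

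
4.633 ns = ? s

nano = 1e-9, (no prefix) = 1e0; factor is 1e-9.
4.633 × 1e-9 = 0.000000004633

0.000000004633 s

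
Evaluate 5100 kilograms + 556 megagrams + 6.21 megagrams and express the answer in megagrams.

In megagrams:
  5100 kilograms = 5100e-3 megagrams = 5.1
  556 megagrams → 556
  6.21 megagrams → 6.21
Sum: 5.1 + 556 + 6.21 = 567.31

567.31 megagrams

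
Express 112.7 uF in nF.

112700 nF

micro = 10^-6, nano = 10^-9; factor is 10^3.
112.7 × 10^3 = 112700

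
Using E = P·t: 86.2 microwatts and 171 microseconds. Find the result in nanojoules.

86.2 × 10^-6 × 171 × 10^-6 = 14740.2 × 10^-12 J

14.7402 nanojoules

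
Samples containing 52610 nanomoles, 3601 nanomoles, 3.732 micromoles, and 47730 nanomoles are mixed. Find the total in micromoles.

In micromoles:
  52610 nanomoles = 52610e-3 micromoles = 52.61
  3601 nanomoles = 3601e-3 micromoles = 3.601
  3.732 micromoles → 3.732
  47730 nanomoles = 47730e-3 micromoles = 47.73
Sum: 52.61 + 3.601 + 3.732 + 47.73 = 107.673

107.673 micromoles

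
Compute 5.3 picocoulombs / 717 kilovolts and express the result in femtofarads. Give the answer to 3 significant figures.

(5.3 × 10⁻¹²) / (717 × 10³) = 0.0073919 × 10⁻¹⁵ F

0.00739 femtofarads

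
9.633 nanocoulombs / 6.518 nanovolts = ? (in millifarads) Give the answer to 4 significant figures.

1478 millifarads

(9.633 × 10⁻⁹) / (6.518 × 10⁻⁹) = 1.47791 F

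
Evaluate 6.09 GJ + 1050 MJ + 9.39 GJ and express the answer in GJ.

16.53 GJ

In GJ:
  6.09 GJ → 6.09
  1050 MJ = 1050 × 10^-3 GJ = 1.05
  9.39 GJ → 9.39
Sum: 6.09 + 1.05 + 9.39 = 16.53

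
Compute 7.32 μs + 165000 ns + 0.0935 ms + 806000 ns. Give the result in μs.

1071.82 μs

In μs:
  7.32 μs → 7.32
  165000 ns = 165000e-3 μs = 165
  0.0935 ms = 0.0935e3 μs = 93.5
  806000 ns = 806000e-3 μs = 806
Sum: 7.32 + 165 + 93.5 + 806 = 1071.82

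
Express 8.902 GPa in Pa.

giga = 10^9, (no prefix) = 10^0; factor is 10^9.
8.902 × 10^9 = 8902000000

8902000000 Pa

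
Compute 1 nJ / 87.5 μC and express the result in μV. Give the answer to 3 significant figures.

11.4 μV

(1e-9) / (87.5e-6) = 0.011429e-3 V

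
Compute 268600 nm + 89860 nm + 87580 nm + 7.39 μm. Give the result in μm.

453.43 μm

In μm:
  268600 nm = 268600e-3 μm = 268.6
  89860 nm = 89860e-3 μm = 89.86
  87580 nm = 87580e-3 μm = 87.58
  7.39 μm → 7.39
Sum: 268.6 + 89.86 + 87.58 + 7.39 = 453.43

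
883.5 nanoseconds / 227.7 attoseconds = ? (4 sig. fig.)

(883.5 × 10^-9) / (227.7 × 10^-18) = 3.8801 × 10^9

3880000000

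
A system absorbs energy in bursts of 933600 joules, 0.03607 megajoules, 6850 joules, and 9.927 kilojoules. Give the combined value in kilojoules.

986.447 kilojoules

In kilojoules:
  933600 joules = 933600 × 10^-3 kilojoules = 933.6
  0.03607 megajoules = 0.03607 × 10^3 kilojoules = 36.07
  6850 joules = 6850 × 10^-3 kilojoules = 6.85
  9.927 kilojoules → 9.927
Sum: 933.6 + 36.07 + 6.85 + 9.927 = 986.447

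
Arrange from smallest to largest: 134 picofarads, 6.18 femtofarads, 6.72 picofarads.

6.18 femtofarads < 6.72 picofarads < 134 picofarads

134 picofarads = 0.000000000134 farads
6.18 femtofarads = 0.00000000000000618 farads
6.72 picofarads = 0.00000000000672 farads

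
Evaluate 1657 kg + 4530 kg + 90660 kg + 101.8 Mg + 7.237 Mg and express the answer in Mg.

205.884 Mg

In Mg:
  1657 kg = 1657 × 10⁻³ Mg = 1.657
  4530 kg = 4530 × 10⁻³ Mg = 4.53
  90660 kg = 90660 × 10⁻³ Mg = 90.66
  101.8 Mg → 101.8
  7.237 Mg → 7.237
Sum: 1.657 + 4.53 + 90.66 + 101.8 + 7.237 = 205.884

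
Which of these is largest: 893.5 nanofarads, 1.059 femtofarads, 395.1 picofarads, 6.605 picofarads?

893.5 nanofarads = 0.0000008935 farads
1.059 femtofarads = 0.000000000000001059 farads
395.1 picofarads = 0.0000000003951 farads
6.605 picofarads = 0.000000000006605 farads

893.5 nanofarads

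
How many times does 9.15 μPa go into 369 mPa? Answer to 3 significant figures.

40300

(369e-3) / (9.15e-6) = 40.33e3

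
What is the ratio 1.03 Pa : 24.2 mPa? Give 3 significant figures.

(1.03) / (24.2e-3) = 0.04256e3

42.6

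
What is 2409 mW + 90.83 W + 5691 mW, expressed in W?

In W:
  2409 mW = 2409 × 10^-3 W = 2.409
  90.83 W → 90.83
  5691 mW = 5691 × 10^-3 W = 5.691
Sum: 2.409 + 90.83 + 5.691 = 98.93

98.93 W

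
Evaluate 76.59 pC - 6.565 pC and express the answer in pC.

In pC:
  76.59 pC → 76.59
  6.565 pC → 6.565
Difference: 76.59 - 6.565 = 70.025

70.025 pC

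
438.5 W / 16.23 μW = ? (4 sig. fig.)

(438.5) / (16.23 × 10^-6) = 27.018 × 10^6

27020000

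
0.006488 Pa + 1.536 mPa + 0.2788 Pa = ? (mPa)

In mPa:
  0.006488 Pa = 0.006488e3 mPa = 6.488
  1.536 mPa → 1.536
  0.2788 Pa = 0.2788e3 mPa = 278.8
Sum: 6.488 + 1.536 + 278.8 = 286.824

286.824 mPa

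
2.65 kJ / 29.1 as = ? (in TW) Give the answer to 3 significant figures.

(2.65e3) / (29.1e-18) = 0.091065e21 W

91100000 TW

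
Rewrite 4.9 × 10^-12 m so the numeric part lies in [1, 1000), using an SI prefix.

= 4.9 × 10^-12 m; 10^-12 is pico.

4.9 pm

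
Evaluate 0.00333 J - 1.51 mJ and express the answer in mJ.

In mJ:
  0.00333 J = 0.00333e3 mJ = 3.33
  1.51 mJ → 1.51
Difference: 3.33 - 1.51 = 1.82

1.82 mJ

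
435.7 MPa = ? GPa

0.4357 GPa

mega = 10^6, giga = 10^9; factor is 10^-3.
435.7 × 10^-3 = 0.4357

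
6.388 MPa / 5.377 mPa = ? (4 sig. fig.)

1188000000

(6.388e6) / (5.377e-3) = 1.188e9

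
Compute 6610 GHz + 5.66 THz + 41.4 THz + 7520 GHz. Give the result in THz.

In THz:
  6610 GHz = 6610 × 10⁻³ THz = 6.61
  5.66 THz → 5.66
  41.4 THz → 41.4
  7520 GHz = 7520 × 10⁻³ THz = 7.52
Sum: 6.61 + 5.66 + 41.4 + 7.52 = 61.19

61.19 THz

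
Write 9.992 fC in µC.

0.000000009992 µC

femto = 10⁻¹⁵, micro = 10⁻⁶; factor is 10⁻⁹.
9.992 × 10⁻⁹ = 0.000000009992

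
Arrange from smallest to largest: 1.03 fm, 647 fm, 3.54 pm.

1.03 fm < 647 fm < 3.54 pm

1.03 fm = 0.00000000000000103 m
647 fm = 0.000000000000647 m
3.54 pm = 0.00000000000354 m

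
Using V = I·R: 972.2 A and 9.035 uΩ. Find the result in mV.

972.2 × 9.035 × 10^-6 = 8783.827 × 10^-6 V

8.783827 mV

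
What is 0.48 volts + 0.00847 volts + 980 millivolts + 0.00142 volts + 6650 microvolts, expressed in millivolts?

In millivolts:
  0.48 volts = 0.48e3 millivolts = 480
  0.00847 volts = 0.00847e3 millivolts = 8.47
  980 millivolts → 980
  0.00142 volts = 0.00142e3 millivolts = 1.42
  6650 microvolts = 6650e-3 millivolts = 6.65
Sum: 480 + 8.47 + 980 + 1.42 + 6.65 = 1476.54

1476.54 millivolts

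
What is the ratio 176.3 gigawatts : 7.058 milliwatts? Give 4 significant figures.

(176.3e9) / (7.058e-3) = 24.979e12

24980000000000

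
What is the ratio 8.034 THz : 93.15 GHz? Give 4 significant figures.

(8.034e12) / (93.15e9) = 0.086248e3

86.25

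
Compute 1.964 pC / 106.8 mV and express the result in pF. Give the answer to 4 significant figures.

(1.964e-12) / (106.8e-3) = 0.0183895e-9 F

18.39 pF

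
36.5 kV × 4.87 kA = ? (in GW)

0.177755 GW

36.5 × 10³ × 4.87 × 10³ = 177.755 × 10⁶ W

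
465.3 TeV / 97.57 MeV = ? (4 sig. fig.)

(465.3e12) / (97.57e6) = 4.7689e6

4769000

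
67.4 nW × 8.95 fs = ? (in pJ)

67.4 × 10^-9 × 8.95 × 10^-15 = 603.23 × 10^-24 J

0.00000000060323 pJ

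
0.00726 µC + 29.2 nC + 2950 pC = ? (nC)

In nC:
  0.00726 µC = 0.00726 × 10³ nC = 7.26
  29.2 nC → 29.2
  2950 pC = 2950 × 10⁻³ nC = 2.95
Sum: 7.26 + 29.2 + 2.95 = 39.41

39.41 nC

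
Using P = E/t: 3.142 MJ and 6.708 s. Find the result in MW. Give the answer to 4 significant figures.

0.4684 MW

(3.142 × 10⁶) / (6.708) = 0.468396 × 10⁶ W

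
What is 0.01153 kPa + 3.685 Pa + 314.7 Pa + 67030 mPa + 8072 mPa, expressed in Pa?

405.017 Pa

In Pa:
  0.01153 kPa = 0.01153 × 10³ Pa = 11.53
  3.685 Pa → 3.685
  314.7 Pa → 314.7
  67030 mPa = 67030 × 10⁻³ Pa = 67.03
  8072 mPa = 8072 × 10⁻³ Pa = 8.072
Sum: 11.53 + 3.685 + 314.7 + 67.03 + 8.072 = 405.017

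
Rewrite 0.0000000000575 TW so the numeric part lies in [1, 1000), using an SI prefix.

57.5 W

= 57.5 W; mantissa already in [1, 1000).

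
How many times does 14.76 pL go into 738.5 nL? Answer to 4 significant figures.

50030

(738.5 × 10⁻⁹) / (14.76 × 10⁻¹²) = 50.034 × 10³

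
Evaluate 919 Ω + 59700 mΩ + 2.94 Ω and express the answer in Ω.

In Ω:
  919 Ω → 919
  59700 mΩ = 59700 × 10^-3 Ω = 59.7
  2.94 Ω → 2.94
Sum: 919 + 59.7 + 2.94 = 981.64

981.64 Ω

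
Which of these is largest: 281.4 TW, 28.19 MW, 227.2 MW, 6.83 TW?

281.4 TW = 281400000000000 W
28.19 MW = 28190000 W
227.2 MW = 227200000 W
6.83 TW = 6830000000000 W

281.4 TW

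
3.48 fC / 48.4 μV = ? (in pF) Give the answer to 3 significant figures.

(3.48e-15) / (48.4e-6) = 0.071901e-9 F

71.9 pF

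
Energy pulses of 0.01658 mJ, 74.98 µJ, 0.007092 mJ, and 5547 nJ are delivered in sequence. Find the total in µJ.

In µJ:
  0.01658 mJ = 0.01658e3 µJ = 16.58
  74.98 µJ → 74.98
  0.007092 mJ = 0.007092e3 µJ = 7.092
  5547 nJ = 5547e-3 µJ = 5.547
Sum: 16.58 + 74.98 + 7.092 + 5.547 = 104.199

104.199 µJ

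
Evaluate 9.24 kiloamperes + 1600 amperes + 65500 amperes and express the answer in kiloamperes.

76.34 kiloamperes

In kiloamperes:
  9.24 kiloamperes → 9.24
  1600 amperes = 1600e-3 kiloamperes = 1.6
  65500 amperes = 65500e-3 kiloamperes = 65.5
Sum: 9.24 + 1.6 + 65.5 = 76.34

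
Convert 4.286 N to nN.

4286000000 nN

(no prefix) = 1e0, nano = 1e-9; factor is 1e9.
4.286 × 1e9 = 4286000000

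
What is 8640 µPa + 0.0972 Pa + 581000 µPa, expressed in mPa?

In mPa:
  8640 µPa = 8640 × 10^-3 mPa = 8.64
  0.0972 Pa = 0.0972 × 10^3 mPa = 97.2
  581000 µPa = 581000 × 10^-3 mPa = 581
Sum: 8.64 + 97.2 + 581 = 686.84

686.84 mPa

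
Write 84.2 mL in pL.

84200000000 pL

milli = 10⁻³, pico = 10⁻¹²; factor is 10⁹.
84.2 × 10⁹ = 84200000000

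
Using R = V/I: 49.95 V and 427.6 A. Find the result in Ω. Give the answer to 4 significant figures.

0.1168 Ω

(49.95) / (427.6) = 0.116815 Ω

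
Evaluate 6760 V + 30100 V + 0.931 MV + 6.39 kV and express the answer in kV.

974.25 kV

In kV:
  6760 V = 6760 × 10^-3 kV = 6.76
  30100 V = 30100 × 10^-3 kV = 30.1
  0.931 MV = 0.931 × 10^3 kV = 931
  6.39 kV → 6.39
Sum: 6.76 + 30.1 + 931 + 6.39 = 974.25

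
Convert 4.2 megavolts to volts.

4200000 volts

mega = 10^6, (no prefix) = 10^0; factor is 10^6.
4.2 × 10^6 = 4200000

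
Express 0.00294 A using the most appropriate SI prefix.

= 2.94 × 10⁻³ A; 10⁻³ is milli.

2.94 mA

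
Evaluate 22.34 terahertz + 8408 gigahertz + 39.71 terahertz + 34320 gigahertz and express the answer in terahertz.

In terahertz:
  22.34 terahertz → 22.34
  8408 gigahertz = 8408 × 10^-3 terahertz = 8.408
  39.71 terahertz → 39.71
  34320 gigahertz = 34320 × 10^-3 terahertz = 34.32
Sum: 22.34 + 8.408 + 39.71 + 34.32 = 104.778

104.778 terahertz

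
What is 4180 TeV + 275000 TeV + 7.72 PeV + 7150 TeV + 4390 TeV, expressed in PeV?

298.44 PeV

In PeV:
  4180 TeV = 4180e-3 PeV = 4.18
  275000 TeV = 275000e-3 PeV = 275
  7.72 PeV → 7.72
  7150 TeV = 7150e-3 PeV = 7.15
  4390 TeV = 4390e-3 PeV = 4.39
Sum: 4.18 + 275 + 7.72 + 7.15 + 4.39 = 298.44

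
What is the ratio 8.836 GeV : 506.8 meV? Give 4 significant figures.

(8.836e9) / (506.8e-3) = 0.017435e12

17430000000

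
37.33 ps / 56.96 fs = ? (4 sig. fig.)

(37.33e-12) / (56.96e-15) = 0.65537e3

655.4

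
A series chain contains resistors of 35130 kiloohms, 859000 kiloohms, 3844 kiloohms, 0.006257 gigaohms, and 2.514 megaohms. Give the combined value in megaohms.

906.745 megaohms

In megaohms:
  35130 kiloohms = 35130 × 10^-3 megaohms = 35.13
  859000 kiloohms = 859000 × 10^-3 megaohms = 859
  3844 kiloohms = 3844 × 10^-3 megaohms = 3.844
  0.006257 gigaohms = 0.006257 × 10^3 megaohms = 6.257
  2.514 megaohms → 2.514
Sum: 35.13 + 859 + 3.844 + 6.257 + 2.514 = 906.745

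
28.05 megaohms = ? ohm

28050000 ohms

mega = 1e6, (no prefix) = 1e0; factor is 1e6.
28.05 × 1e6 = 28050000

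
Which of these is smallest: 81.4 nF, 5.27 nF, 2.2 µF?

5.27 nF

81.4 nF = 0.0000000814 F
5.27 nF = 0.00000000527 F
2.2 µF = 0.0000022 F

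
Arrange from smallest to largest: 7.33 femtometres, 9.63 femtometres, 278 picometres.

7.33 femtometres = 0.00000000000000733 metres
9.63 femtometres = 0.00000000000000963 metres
278 picometres = 0.000000000278 metres

7.33 femtometres < 9.63 femtometres < 278 picometres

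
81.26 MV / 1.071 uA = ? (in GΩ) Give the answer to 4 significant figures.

75870 GΩ

(81.26e6) / (1.071e-6) = 75.873e12 Ω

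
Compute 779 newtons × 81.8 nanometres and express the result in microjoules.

63.7222 microjoules

779 × 81.8e-9 = 63722.2e-9 J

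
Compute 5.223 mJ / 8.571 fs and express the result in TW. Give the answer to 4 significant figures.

0.6094 TW

(5.223 × 10^-3) / (8.571 × 10^-15) = 0.60938 × 10^12 W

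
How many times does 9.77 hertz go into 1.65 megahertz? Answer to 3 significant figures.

(1.65 × 10^6) / (9.77) = 0.1689 × 10^6

169000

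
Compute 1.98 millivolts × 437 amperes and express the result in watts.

0.86526 watts

1.98e-3 × 437 = 865.26e-3 W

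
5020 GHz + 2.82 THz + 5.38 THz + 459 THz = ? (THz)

In THz:
  5020 GHz = 5020 × 10⁻³ THz = 5.02
  2.82 THz → 2.82
  5.38 THz → 5.38
  459 THz → 459
Sum: 5.02 + 2.82 + 5.38 + 459 = 472.22

472.22 THz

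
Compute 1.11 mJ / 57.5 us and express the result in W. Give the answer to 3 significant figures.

19.3 W

(1.11e-3) / (57.5e-6) = 0.019304e3 W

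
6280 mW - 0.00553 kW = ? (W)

0.75 W

In W:
  6280 mW = 6280e-3 W = 6.28
  0.00553 kW = 0.00553e3 W = 5.53
Difference: 6.28 - 5.53 = 0.75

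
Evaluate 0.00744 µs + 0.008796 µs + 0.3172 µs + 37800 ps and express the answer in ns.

371.236 ns

In ns:
  0.00744 µs = 0.00744 × 10³ ns = 7.44
  0.008796 µs = 0.008796 × 10³ ns = 8.796
  0.3172 µs = 0.3172 × 10³ ns = 317.2
  37800 ps = 37800 × 10⁻³ ns = 37.8
Sum: 7.44 + 8.796 + 317.2 + 37.8 = 371.236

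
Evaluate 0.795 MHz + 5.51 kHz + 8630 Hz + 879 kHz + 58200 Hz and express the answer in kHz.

In kHz:
  0.795 MHz = 0.795 × 10³ kHz = 795
  5.51 kHz → 5.51
  8630 Hz = 8630 × 10⁻³ kHz = 8.63
  879 kHz → 879
  58200 Hz = 58200 × 10⁻³ kHz = 58.2
Sum: 795 + 5.51 + 8.63 + 879 + 58.2 = 1746.34

1746.34 kHz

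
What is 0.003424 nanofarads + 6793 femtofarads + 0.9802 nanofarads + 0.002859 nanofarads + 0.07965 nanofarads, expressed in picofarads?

1072.926 picofarads

In picofarads:
  0.003424 nanofarads = 0.003424 × 10^3 picofarads = 3.424
  6793 femtofarads = 6793 × 10^-3 picofarads = 6.793
  0.9802 nanofarads = 0.9802 × 10^3 picofarads = 980.2
  0.002859 nanofarads = 0.002859 × 10^3 picofarads = 2.859
  0.07965 nanofarads = 0.07965 × 10^3 picofarads = 79.65
Sum: 3.424 + 6.793 + 980.2 + 2.859 + 79.65 = 1072.926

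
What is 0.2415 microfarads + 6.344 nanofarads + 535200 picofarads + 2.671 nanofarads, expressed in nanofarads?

785.715 nanofarads

In nanofarads:
  0.2415 microfarads = 0.2415e3 nanofarads = 241.5
  6.344 nanofarads → 6.344
  535200 picofarads = 535200e-3 nanofarads = 535.2
  2.671 nanofarads → 2.671
Sum: 241.5 + 6.344 + 535.2 + 2.671 = 785.715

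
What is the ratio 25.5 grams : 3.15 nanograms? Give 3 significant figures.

8100000000

(25.5) / (3.15 × 10⁻⁹) = 8.095 × 10⁹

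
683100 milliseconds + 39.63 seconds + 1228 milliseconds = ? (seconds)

723.958 seconds

In seconds:
  683100 milliseconds = 683100e-3 seconds = 683.1
  39.63 seconds → 39.63
  1228 milliseconds = 1228e-3 seconds = 1.228
Sum: 683.1 + 39.63 + 1.228 = 723.958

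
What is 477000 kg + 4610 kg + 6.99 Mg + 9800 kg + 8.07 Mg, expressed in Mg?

506.47 Mg

In Mg:
  477000 kg = 477000e-3 Mg = 477
  4610 kg = 4610e-3 Mg = 4.61
  6.99 Mg → 6.99
  9800 kg = 9800e-3 Mg = 9.8
  8.07 Mg → 8.07
Sum: 477 + 4.61 + 6.99 + 9.8 + 8.07 = 506.47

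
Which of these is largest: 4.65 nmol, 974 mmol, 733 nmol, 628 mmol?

974 mmol

4.65 nmol = 0.00000000465 mol
974 mmol = 0.974 mol
733 nmol = 0.000000733 mol
628 mmol = 0.628 mol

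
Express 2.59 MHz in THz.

mega = 1e6, tera = 1e12; factor is 1e-6.
2.59 × 1e-6 = 0.00000259

0.00000259 THz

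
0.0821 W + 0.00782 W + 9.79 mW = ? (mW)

In mW:
  0.0821 W = 0.0821e3 mW = 82.1
  0.00782 W = 0.00782e3 mW = 7.82
  9.79 mW → 9.79
Sum: 82.1 + 7.82 + 9.79 = 99.71

99.71 mW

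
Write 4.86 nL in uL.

0.00486 uL

nano = 10⁻⁹, micro = 10⁻⁶; factor is 10⁻³.
4.86 × 10⁻³ = 0.00486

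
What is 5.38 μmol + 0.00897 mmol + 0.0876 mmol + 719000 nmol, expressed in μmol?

820.95 μmol

In μmol:
  5.38 μmol → 5.38
  0.00897 mmol = 0.00897 × 10^3 μmol = 8.97
  0.0876 mmol = 0.0876 × 10^3 μmol = 87.6
  719000 nmol = 719000 × 10^-3 μmol = 719
Sum: 5.38 + 8.97 + 87.6 + 719 = 820.95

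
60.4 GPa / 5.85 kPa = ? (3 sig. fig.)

(60.4 × 10^9) / (5.85 × 10^3) = 10.32 × 10^6

10300000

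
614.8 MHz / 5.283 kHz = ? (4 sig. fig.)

(614.8 × 10⁶) / (5.283 × 10³) = 116.37 × 10³

116400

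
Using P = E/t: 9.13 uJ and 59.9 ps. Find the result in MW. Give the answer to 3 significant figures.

(9.13e-6) / (59.9e-12) = 0.15242e6 W

0.152 MW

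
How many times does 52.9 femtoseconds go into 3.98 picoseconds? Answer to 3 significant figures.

(3.98e-12) / (52.9e-15) = 0.07524e3

75.2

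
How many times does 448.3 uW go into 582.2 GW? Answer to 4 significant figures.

(582.2e9) / (448.3e-6) = 1.2987e15

1299000000000000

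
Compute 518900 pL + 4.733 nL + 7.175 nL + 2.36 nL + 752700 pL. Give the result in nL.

In nL:
  518900 pL = 518900 × 10^-3 nL = 518.9
  4.733 nL → 4.733
  7.175 nL → 7.175
  2.36 nL → 2.36
  752700 pL = 752700 × 10^-3 nL = 752.7
Sum: 518.9 + 4.733 + 7.175 + 2.36 + 752.7 = 1285.868

1285.868 nL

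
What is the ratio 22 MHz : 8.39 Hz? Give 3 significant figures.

(22 × 10^6) / (8.39) = 2.622 × 10^6

2620000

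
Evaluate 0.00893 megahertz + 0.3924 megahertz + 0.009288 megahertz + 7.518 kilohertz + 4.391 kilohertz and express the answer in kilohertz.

422.527 kilohertz

In kilohertz:
  0.00893 megahertz = 0.00893 × 10^3 kilohertz = 8.93
  0.3924 megahertz = 0.3924 × 10^3 kilohertz = 392.4
  0.009288 megahertz = 0.009288 × 10^3 kilohertz = 9.288
  7.518 kilohertz → 7.518
  4.391 kilohertz → 4.391
Sum: 8.93 + 392.4 + 9.288 + 7.518 + 4.391 = 422.527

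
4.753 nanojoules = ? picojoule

4753 picojoules

nano = 10⁻⁹, pico = 10⁻¹²; factor is 10³.
4.753 × 10³ = 4753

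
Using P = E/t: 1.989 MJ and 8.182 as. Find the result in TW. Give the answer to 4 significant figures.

(1.989 × 10^6) / (8.182 × 10^-18) = 0.243095 × 10^24 W

243100000000 TW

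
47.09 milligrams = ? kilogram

milli = 10^-3, kilo = 10^3; factor is 10^-6.
47.09 × 10^-6 = 0.00004709

0.00004709 kilograms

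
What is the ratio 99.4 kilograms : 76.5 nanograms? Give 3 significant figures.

1300000000000

(99.4 × 10^3) / (76.5 × 10^-9) = 1.299 × 10^12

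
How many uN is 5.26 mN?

milli = 10^-3, micro = 10^-6; factor is 10^3.
5.26 × 10^3 = 5260

5260 uN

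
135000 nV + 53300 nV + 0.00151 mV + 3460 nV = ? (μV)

193.27 μV

In μV:
  135000 nV = 135000 × 10⁻³ μV = 135
  53300 nV = 53300 × 10⁻³ μV = 53.3
  0.00151 mV = 0.00151 × 10³ μV = 1.51
  3460 nV = 3460 × 10⁻³ μV = 3.46
Sum: 135 + 53.3 + 1.51 + 3.46 = 193.27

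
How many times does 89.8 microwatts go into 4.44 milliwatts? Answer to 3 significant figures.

(4.44 × 10^-3) / (89.8 × 10^-6) = 0.04944 × 10^3

49.4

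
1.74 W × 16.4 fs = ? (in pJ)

0.028536 pJ

1.74 × 16.4e-15 = 28.536e-15 J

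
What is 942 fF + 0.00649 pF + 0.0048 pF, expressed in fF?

953.29 fF

In fF:
  942 fF → 942
  0.00649 pF = 0.00649 × 10^3 fF = 6.49
  0.0048 pF = 0.0048 × 10^3 fF = 4.8
Sum: 942 + 6.49 + 4.8 = 953.29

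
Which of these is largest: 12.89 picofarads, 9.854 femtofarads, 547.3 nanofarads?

547.3 nanofarads

12.89 picofarads = 0.00000000001289 farads
9.854 femtofarads = 0.000000000000009854 farads
547.3 nanofarads = 0.0000005473 farads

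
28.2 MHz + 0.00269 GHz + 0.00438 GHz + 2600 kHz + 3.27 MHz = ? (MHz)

In MHz:
  28.2 MHz → 28.2
  0.00269 GHz = 0.00269e3 MHz = 2.69
  0.00438 GHz = 0.00438e3 MHz = 4.38
  2600 kHz = 2600e-3 MHz = 2.6
  3.27 MHz → 3.27
Sum: 28.2 + 2.69 + 4.38 + 2.6 + 3.27 = 41.14

41.14 MHz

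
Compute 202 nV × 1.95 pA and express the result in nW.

202e-9 × 1.95e-12 = 393.9e-21 W

0.0000000003939 nW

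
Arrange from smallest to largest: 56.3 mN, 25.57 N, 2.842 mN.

56.3 mN = 0.0563 N
25.57 N = 25.57 N
2.842 mN = 0.002842 N

2.842 mN < 56.3 mN < 25.57 N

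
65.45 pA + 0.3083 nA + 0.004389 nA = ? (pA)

In pA:
  65.45 pA → 65.45
  0.3083 nA = 0.3083 × 10^3 pA = 308.3
  0.004389 nA = 0.004389 × 10^3 pA = 4.389
Sum: 65.45 + 308.3 + 4.389 = 378.139

378.139 pA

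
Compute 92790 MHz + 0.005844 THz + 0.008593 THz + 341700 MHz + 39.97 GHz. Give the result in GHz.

In GHz:
  92790 MHz = 92790e-3 GHz = 92.79
  0.005844 THz = 0.005844e3 GHz = 5.844
  0.008593 THz = 0.008593e3 GHz = 8.593
  341700 MHz = 341700e-3 GHz = 341.7
  39.97 GHz → 39.97
Sum: 92.79 + 5.844 + 8.593 + 341.7 + 39.97 = 488.897

488.897 GHz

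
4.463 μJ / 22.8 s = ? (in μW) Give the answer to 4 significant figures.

(4.463 × 10⁻⁶) / (22.8) = 0.195746 × 10⁻⁶ W

0.1957 μW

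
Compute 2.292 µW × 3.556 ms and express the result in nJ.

2.292e-6 × 3.556e-3 = 8.150352e-9 J

8.150352 nJ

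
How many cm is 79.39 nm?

0.000007939 cm

nano = 10^-9, centi = 10^-2; factor is 10^-7.
79.39 × 10^-7 = 0.000007939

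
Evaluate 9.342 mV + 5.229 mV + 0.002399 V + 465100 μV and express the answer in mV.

482.07 mV

In mV:
  9.342 mV → 9.342
  5.229 mV → 5.229
  0.002399 V = 0.002399 × 10^3 mV = 2.399
  465100 μV = 465100 × 10^-3 mV = 465.1
Sum: 9.342 + 5.229 + 2.399 + 465.1 = 482.07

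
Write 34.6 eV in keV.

0.0346 keV

(no prefix) = 10⁰, kilo = 10³; factor is 10⁻³.
34.6 × 10⁻³ = 0.0346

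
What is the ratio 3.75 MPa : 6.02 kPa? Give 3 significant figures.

623

(3.75 × 10⁶) / (6.02 × 10³) = 0.6229 × 10³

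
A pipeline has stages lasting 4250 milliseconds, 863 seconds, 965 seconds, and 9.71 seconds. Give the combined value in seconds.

In seconds:
  4250 milliseconds = 4250 × 10^-3 seconds = 4.25
  863 seconds → 863
  965 seconds → 965
  9.71 seconds → 9.71
Sum: 4.25 + 863 + 965 + 9.71 = 1841.96

1841.96 seconds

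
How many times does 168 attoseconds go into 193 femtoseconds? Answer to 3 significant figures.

(193 × 10⁻¹⁵) / (168 × 10⁻¹⁸) = 1.149 × 10³

1150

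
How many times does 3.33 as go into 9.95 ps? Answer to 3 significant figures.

2990000

(9.95e-12) / (3.33e-18) = 2.988e6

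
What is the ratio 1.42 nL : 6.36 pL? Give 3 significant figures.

(1.42e-9) / (6.36e-12) = 0.2233e3

223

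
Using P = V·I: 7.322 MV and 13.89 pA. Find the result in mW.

7.322e6 × 13.89e-12 = 101.70258e-6 W

0.10170258 mW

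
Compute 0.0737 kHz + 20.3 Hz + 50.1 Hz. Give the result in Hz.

In Hz:
  0.0737 kHz = 0.0737e3 Hz = 73.7
  20.3 Hz → 20.3
  50.1 Hz → 50.1
Sum: 73.7 + 20.3 + 50.1 = 144.1

144.1 Hz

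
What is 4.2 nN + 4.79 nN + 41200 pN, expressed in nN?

In nN:
  4.2 nN → 4.2
  4.79 nN → 4.79
  41200 pN = 41200 × 10^-3 nN = 41.2
Sum: 4.2 + 4.79 + 41.2 = 50.19

50.19 nN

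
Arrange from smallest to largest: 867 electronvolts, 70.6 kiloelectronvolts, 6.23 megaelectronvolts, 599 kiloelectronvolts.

867 electronvolts < 70.6 kiloelectronvolts < 599 kiloelectronvolts < 6.23 megaelectronvolts

867 electronvolts = 867 electronvolts
70.6 kiloelectronvolts = 70600 electronvolts
6.23 megaelectronvolts = 6230000 electronvolts
599 kiloelectronvolts = 599000 electronvolts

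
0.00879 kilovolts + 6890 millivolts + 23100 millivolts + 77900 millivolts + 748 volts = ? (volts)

864.68 volts

In volts:
  0.00879 kilovolts = 0.00879 × 10³ volts = 8.79
  6890 millivolts = 6890 × 10⁻³ volts = 6.89
  23100 millivolts = 23100 × 10⁻³ volts = 23.1
  77900 millivolts = 77900 × 10⁻³ volts = 77.9
  748 volts → 748
Sum: 8.79 + 6.89 + 23.1 + 77.9 + 748 = 864.68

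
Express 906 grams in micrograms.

(no prefix) = 1e0, micro = 1e-6; factor is 1e6.
906 × 1e6 = 906000000

906000000 micrograms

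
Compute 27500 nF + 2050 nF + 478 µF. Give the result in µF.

507.55 µF

In µF:
  27500 nF = 27500 × 10⁻³ µF = 27.5
  2050 nF = 2050 × 10⁻³ µF = 2.05
  478 µF → 478
Sum: 27.5 + 2.05 + 478 = 507.55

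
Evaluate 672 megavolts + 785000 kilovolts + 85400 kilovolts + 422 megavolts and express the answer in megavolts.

In megavolts:
  672 megavolts → 672
  785000 kilovolts = 785000 × 10^-3 megavolts = 785
  85400 kilovolts = 85400 × 10^-3 megavolts = 85.4
  422 megavolts → 422
Sum: 672 + 785 + 85.4 + 422 = 1964.4

1964.4 megavolts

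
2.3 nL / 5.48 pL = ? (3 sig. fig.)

420

(2.3e-9) / (5.48e-12) = 0.4197e3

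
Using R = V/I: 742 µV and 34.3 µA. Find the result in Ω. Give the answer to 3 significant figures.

(742e-6) / (34.3e-6) = 21.633 Ω

21.6 Ω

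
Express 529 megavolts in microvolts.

mega = 10⁶, micro = 10⁻⁶; factor is 10¹².
529 × 10¹² = 529000000000000

529000000000000 microvolts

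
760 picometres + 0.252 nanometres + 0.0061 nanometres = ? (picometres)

1018.1 picometres

In picometres:
  760 picometres → 760
  0.252 nanometres = 0.252 × 10³ picometres = 252
  0.0061 nanometres = 0.0061 × 10³ picometres = 6.1
Sum: 760 + 252 + 6.1 = 1018.1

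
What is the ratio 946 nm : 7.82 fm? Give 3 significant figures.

(946 × 10⁻⁹) / (7.82 × 10⁻¹⁵) = 121 × 10⁶

121000000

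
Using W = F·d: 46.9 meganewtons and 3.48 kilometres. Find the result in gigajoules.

163.212 gigajoules

46.9 × 10^6 × 3.48 × 10^3 = 163.212 × 10^9 J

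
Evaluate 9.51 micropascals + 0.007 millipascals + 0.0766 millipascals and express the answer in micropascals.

93.11 micropascals

In micropascals:
  9.51 micropascals → 9.51
  0.007 millipascals = 0.007 × 10^3 micropascals = 7
  0.0766 millipascals = 0.0766 × 10^3 micropascals = 76.6
Sum: 9.51 + 7 + 76.6 = 93.11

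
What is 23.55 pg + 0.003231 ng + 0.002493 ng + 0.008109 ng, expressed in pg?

37.383 pg

In pg:
  23.55 pg → 23.55
  0.003231 ng = 0.003231 × 10³ pg = 3.231
  0.002493 ng = 0.002493 × 10³ pg = 2.493
  0.008109 ng = 0.008109 × 10³ pg = 8.109
Sum: 23.55 + 3.231 + 2.493 + 8.109 = 37.383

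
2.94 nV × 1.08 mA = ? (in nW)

2.94 × 10^-9 × 1.08 × 10^-3 = 3.1752 × 10^-12 W

0.0031752 nW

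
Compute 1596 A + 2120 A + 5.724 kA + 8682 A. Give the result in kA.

In kA:
  1596 A = 1596e-3 kA = 1.596
  2120 A = 2120e-3 kA = 2.12
  5.724 kA → 5.724
  8682 A = 8682e-3 kA = 8.682
Sum: 1.596 + 2.12 + 5.724 + 8.682 = 18.122

18.122 kA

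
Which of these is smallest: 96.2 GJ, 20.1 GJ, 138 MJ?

138 MJ

96.2 GJ = 96200000000 J
20.1 GJ = 20100000000 J
138 MJ = 138000000 J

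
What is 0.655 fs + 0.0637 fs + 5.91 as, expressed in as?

724.61 as

In as:
  0.655 fs = 0.655 × 10³ as = 655
  0.0637 fs = 0.0637 × 10³ as = 63.7
  5.91 as → 5.91
Sum: 655 + 63.7 + 5.91 = 724.61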